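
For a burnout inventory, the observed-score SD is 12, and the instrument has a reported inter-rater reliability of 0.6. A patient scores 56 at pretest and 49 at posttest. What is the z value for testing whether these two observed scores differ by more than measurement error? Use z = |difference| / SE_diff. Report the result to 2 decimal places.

The standard error of measurement is 12.00000×√(1 − 0.60000) ≈ 12.00000×0.63246 ≈ 7.58947.
Standard error of the difference = 7.58947·√2 ≈ 10.73313
z = |56 − 49| / 10.73313 = 7 / 10.73313 ≈ 0.65219

0.65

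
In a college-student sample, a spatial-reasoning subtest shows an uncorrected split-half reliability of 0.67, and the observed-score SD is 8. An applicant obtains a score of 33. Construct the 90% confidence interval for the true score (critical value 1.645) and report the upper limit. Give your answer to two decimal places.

Full-length reliability (Spearman-Brown) = 2(0.67)/(1+0.67) ≃ 0.8024
The standard error of measurement is 8.0000·√(1 − 0.8024) ≃ 8.0000·0.4445 ≃ 3.5562.
Margin = 1.645 · 3.5562 ≃ 5.8500
Upper bound: 33 + 5.8500 = 38.8500

38.85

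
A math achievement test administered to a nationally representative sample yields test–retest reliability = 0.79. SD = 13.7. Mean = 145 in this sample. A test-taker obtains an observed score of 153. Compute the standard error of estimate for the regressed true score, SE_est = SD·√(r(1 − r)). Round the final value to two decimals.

SE_est = 13.7000*√(0.7900*0.2100) ≃ 5.5801

5.58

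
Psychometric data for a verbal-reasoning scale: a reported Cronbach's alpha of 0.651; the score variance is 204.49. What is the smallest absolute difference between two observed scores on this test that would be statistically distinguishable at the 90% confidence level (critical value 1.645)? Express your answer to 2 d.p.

19.65

SD = √204.49 ≃ 14.3000
SEM = 14.3000*√(1 − 0.6510) ≃ 8.4479
SE_diff = SEM * √2 ≃ 8.4479 * 1.4142 ≃ 11.9471
Minimum reliable difference = 1.645 * SE_diff ≃ 1.645 * 11.9471 ≃ 19.6530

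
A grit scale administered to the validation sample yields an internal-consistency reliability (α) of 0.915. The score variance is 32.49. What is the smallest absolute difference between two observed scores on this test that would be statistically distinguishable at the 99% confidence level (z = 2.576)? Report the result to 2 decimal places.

6.05

SD = √32.49 ≈ 5.700
SEM = 5.700 × √(1 − 0.915) = 5.700 × √0.085 ≈ 5.700 × 0.292 ≈ 1.662
SE_diff = √2 × SEM ≈ 2.350
Smallest detectable difference = 2.576×2.350 ≈ 6.054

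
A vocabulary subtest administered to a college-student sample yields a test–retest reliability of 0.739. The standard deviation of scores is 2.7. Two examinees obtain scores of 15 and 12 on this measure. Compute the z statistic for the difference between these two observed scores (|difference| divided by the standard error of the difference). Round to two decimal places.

1.54

SEM = 2.70000 × √(1 − 0.73900) = 2.70000 × √0.26100 ≈ 2.70000 × 0.51088 ≈ 1.37938
SE_diff = SEM × √2 ≈ 1.37938 × 1.41421 ≈ 1.95074
z = 3 / 1.95074 ≈ 1.53788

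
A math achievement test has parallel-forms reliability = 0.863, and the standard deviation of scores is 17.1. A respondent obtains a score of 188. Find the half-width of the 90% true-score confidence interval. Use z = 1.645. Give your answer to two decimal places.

SEM = 17.100 × √(1 − 0.863) = 17.100 × √0.137 ≃ 17.100 × 0.370 ≃ 6.329
Half-width = 1.645×6.329 ≃ 10.412

10.41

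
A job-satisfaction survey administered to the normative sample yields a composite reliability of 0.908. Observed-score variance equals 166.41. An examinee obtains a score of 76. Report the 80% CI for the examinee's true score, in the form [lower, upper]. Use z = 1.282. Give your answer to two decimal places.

σ = 166.41^(1/2) = 12.9000
SEM = 12.9000×√(1 − 0.9080) ≈ 3.9128
Margin = 1.282 × 3.9128 ≈ 5.0162
Interval: (70.9838, 81.0162)

[70.98, 81.02]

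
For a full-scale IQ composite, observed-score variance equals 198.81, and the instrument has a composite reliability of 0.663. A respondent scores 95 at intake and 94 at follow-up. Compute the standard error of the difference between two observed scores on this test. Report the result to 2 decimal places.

σ = 198.81^(1/2) = 14.1000
SEM = 14.1000·√(1 − 0.6630) ≃ 8.1853
Standard error of the difference = 8.1853·√2 ≃ 11.5757

11.58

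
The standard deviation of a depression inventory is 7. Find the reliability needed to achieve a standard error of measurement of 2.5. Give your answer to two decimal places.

r = 1 − (2.500/7)² ≈ 1 − 0.128 ≈ 0.872

0.87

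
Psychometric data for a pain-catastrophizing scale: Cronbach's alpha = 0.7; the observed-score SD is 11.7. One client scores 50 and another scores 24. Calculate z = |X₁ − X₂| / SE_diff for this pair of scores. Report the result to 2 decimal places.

2.87

SEM = 11.7000 * √(1 − 0.7000) = 11.7000 * √0.3000 ≃ 11.7000 * 0.5477 ≃ 6.4084
SE_diff = √2 * SEM ≃ 9.0628
z = 26 / 9.0628 ≃ 2.8689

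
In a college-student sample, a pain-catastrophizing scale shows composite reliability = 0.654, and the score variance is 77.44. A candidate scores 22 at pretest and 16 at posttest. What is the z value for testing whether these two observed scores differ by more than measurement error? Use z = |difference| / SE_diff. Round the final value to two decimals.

0.82

SD = √77.44 ≃ 8.80000
SEM = 8.80000 × √(1 − 0.65400) = 8.80000 × √0.34600 ≃ 8.80000 × 0.58822 ≃ 5.17632
SE_diff = SEM × √2 ≃ 5.17632 × 1.41421 ≃ 7.32042
z = |22 − 16| / 7.32042 = 6 / 7.32042 ≃ 0.81963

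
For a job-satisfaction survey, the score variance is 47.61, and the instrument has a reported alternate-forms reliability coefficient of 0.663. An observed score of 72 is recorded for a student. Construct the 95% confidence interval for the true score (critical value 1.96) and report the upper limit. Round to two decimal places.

79.85

SD = √47.61 ≈ 6.90000
SEM = 6.90000 * √(1 − 0.66300) = 6.90000 * √0.33700 ≈ 6.90000 * 0.58052 ≈ 4.00557
1.96 * SEM ≈ 7.85091
Upper bound: 72 + 7.85091 = 79.85091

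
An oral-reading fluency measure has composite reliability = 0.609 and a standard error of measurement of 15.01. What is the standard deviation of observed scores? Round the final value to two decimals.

24.00

SD = 15.01 / √(1 − 0.609) ≃ 24.004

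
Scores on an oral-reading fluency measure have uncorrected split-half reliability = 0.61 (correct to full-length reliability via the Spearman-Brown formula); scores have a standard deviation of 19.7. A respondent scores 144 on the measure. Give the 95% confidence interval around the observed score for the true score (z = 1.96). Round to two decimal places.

[125.00, 163.00]

Spearman-Brown: r = 2(0.61) / (1 + 0.61) = 1.220 / 1.610 ≈ 0.758
SEM = 19.700·√(1 − 0.758) ≈ 9.696
Half-width = 1.96·9.696 ≈ 19.004
95% CI: 144 ± 19.004 = [124.996, 163.004]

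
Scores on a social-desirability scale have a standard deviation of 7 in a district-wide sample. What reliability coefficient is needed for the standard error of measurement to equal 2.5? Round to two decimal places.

0.87

r = 1 − (2.5000/7)² ≈ 1 − 0.1276 ≈ 0.8724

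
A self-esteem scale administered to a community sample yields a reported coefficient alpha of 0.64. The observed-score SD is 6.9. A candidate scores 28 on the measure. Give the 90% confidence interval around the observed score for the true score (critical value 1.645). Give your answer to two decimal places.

[21.19, 34.81]

The standard error of measurement is 6.9000*√(1 − 0.6400) ≃ 6.9000*0.6000 ≃ 4.1400.
Margin = 1.645 * 4.1400 ≃ 6.8103
Interval: (21.1897, 34.8103)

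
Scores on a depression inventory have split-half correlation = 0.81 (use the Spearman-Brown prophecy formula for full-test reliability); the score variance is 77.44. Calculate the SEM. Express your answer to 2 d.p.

2.85

SD = √77.44 = 8.800
Spearman-Brown: r = 2(0.81) / (1 + 0.81) = 1.620 / 1.810 ≃ 0.895
SEM = 8.800·√(1 − 0.895) ≃ 2.851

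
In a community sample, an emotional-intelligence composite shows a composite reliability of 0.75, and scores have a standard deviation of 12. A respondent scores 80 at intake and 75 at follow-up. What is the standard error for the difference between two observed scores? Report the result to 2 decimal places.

8.49

SEM = 12.000 * √(1 − 0.750) = 12.000 * √0.250 ≈ 12.000 * 0.500 ≈ 6.000
Standard error of the difference = 6.000·√2 ≈ 8.485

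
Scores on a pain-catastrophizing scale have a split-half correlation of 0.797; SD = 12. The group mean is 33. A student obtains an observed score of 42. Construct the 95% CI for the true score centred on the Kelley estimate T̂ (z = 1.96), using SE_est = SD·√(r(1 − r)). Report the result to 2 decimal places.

[33.54, 48.43]

r_full = 2·0.797 / (1 + 0.797) ≃ 0.887
T̂ = r·X + (1 − r)·M = 0.887×42 + 0.113×33 ≃ 37.255 + 3.728 ≃ 40.983
SE_est = SD × √(r(1 − r)) = 12.000 × √0.100 ≃ 12.000 × 0.317 ≃ 3.799
95% CI: 40.983 ± 7.445 ≃ (33.538, 48.429)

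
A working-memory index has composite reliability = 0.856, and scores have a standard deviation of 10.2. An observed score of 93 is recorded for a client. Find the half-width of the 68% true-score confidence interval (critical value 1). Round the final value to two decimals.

SEM = 10.200 * √(1 − 0.856) = 10.200 * √0.144 ≈ 10.200 * 0.379 ≈ 3.871
Margin = 1 * 3.871 ≈ 3.871

3.87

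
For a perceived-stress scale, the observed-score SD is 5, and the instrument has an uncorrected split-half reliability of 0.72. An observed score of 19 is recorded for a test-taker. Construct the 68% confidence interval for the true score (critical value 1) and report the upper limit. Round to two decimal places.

r_full = 2·0.72 / (1 + 0.72) ≈ 0.83721
SEM = 5.00000 * √(1 − 0.83721) = 5.00000 * √0.16279 ≈ 5.00000 * 0.40347 ≈ 2.01737
Margin = 1 * 2.01737 ≈ 2.01737
Upper bound: 19 + 2.01737 = 21.01737

21.02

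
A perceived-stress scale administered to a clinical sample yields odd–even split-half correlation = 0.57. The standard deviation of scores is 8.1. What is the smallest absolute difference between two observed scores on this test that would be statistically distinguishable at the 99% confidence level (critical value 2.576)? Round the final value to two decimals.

Spearman-Brown: r = 2(0.57) / (1 + 0.57) = 1.140 / 1.570 ≈ 0.726
SEM = 8.100 · √(1 − 0.726) = 8.100 · √0.274 ≈ 8.100 · 0.523 ≈ 4.239
SE_diff = SEM · √2 ≈ 4.239 · 1.414 ≈ 5.995
Smallest detectable difference = 2.576·5.995 ≈ 15.443

15.44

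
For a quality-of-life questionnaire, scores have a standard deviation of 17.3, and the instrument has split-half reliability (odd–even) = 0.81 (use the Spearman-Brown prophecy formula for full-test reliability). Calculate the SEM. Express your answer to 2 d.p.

5.61

Spearman-Brown: r = 2(0.81) / (1 + 0.81) = 1.6200 / 1.8100 ≈ 0.8950
SEM = 17.3000×√(1 − 0.8950) ≈ 5.6051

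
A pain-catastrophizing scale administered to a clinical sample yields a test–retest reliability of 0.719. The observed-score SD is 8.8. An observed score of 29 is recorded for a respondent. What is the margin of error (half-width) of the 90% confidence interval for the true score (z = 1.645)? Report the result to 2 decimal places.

SEM = 8.8000·√(1 − 0.7190) ≈ 4.6648
Margin = 1.645 · 4.6648 ≈ 7.6736

7.67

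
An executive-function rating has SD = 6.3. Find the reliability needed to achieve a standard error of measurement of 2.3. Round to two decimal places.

r = 1 − (SEM / SD)² = 1 − (2.3000 / 6.3)² ≈ 1 − 0.1333 ≈ 0.8667

0.87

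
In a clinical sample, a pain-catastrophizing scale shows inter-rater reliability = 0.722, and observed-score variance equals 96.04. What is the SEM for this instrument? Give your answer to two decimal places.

5.17

σ = 96.04^(1/2) = 9.80000
SEM = 9.80000 · √(1 − 0.72200) = 9.80000 · √0.27800 ≃ 9.80000 · 0.52726 ≃ 5.16712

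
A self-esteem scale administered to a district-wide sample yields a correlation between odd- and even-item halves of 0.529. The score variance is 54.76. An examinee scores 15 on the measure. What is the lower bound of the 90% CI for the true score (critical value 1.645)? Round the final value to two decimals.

8.24

SD = √54.76 = 7.4000
r_full = 2·0.529 / (1 + 0.529) ≈ 0.6920
SEM = 7.4000 * √(1 − 0.6920) = 7.4000 * √0.3080 ≈ 7.4000 * 0.5550 ≈ 4.1071
1.645 * SEM ≈ 6.7562
Lower limit = 15 − 6.7562 ≈ 8.2438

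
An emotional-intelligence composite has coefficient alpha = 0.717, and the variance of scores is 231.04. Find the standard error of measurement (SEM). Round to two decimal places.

8.09

σ = 231.04^(1/2) = 15.2000
The standard error of measurement is 15.2000·√(1 − 0.7170) ≈ 15.2000·0.5320 ≈ 8.0861.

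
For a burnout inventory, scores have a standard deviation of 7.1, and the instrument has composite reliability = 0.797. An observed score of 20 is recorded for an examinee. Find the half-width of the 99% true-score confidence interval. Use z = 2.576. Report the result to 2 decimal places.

8.24

SEM = 7.100*√(1 − 0.797) ≃ 3.199
Margin = 2.576 * 3.199 ≃ 8.240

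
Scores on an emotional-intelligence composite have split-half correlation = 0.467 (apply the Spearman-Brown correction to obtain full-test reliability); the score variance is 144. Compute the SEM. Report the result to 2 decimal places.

SD = √144 = 12.0000
Full-length reliability (Spearman-Brown) = 2(0.467)/(1+0.467) ≈ 0.6367
SEM = 12.0000·√(1 − 0.6367) ≈ 7.2332

7.23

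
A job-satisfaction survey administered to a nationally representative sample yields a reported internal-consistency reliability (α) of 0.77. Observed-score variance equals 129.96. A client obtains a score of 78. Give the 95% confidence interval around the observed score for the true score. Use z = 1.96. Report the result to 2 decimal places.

[67.28, 88.72]

σ = 129.96^(1/2) = 11.40000
SEM = 11.40000×√(1 − 0.77000) ≈ 5.46725
Half-width = 1.96×5.46725 ≈ 10.71581
Interval: (67.28419, 88.71581)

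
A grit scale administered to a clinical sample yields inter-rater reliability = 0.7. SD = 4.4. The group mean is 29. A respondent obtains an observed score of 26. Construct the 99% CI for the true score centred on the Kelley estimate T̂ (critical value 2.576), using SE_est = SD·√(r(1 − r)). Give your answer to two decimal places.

Estimated true score = 0.7000×26 + (1 − 0.7000)×29 ≈ 26.9000
SE_est = SD × √(r(1 − r)) = 4.4000 × √0.2100 ≈ 4.4000 × 0.4583 ≈ 2.0163
99% CI: 26.9000 ± 5.1941 ≈ (21.7059, 32.0941)

[21.71, 32.09]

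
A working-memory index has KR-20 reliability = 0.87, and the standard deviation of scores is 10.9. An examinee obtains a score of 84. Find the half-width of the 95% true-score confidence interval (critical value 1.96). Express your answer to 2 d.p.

The standard error of measurement is 10.9000*√(1 − 0.8700) ≈ 10.9000*0.3606 ≈ 3.9301.
Margin = 1.96 * 3.9301 ≈ 7.7029

7.70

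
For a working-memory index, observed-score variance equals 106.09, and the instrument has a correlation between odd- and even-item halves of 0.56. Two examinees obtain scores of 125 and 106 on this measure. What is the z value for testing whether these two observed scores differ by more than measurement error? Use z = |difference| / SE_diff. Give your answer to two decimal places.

SD = √106.09 = 10.3000
Spearman-Brown: r = 2(0.56) / (1 + 0.56) = 1.1200 / 1.5600 ≃ 0.7179
SEM = 10.3000*√(1 − 0.7179) ≃ 5.4702
SE_diff = SEM * √2 ≃ 5.4702 * 1.4142 ≃ 7.7360
z = |125 − 106| / 7.7360 = 19 / 7.7360 ≃ 2.4561

2.46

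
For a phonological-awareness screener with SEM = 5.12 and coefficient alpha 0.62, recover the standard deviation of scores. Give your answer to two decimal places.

8.31

σ = SEM·(1 − r)^(−1/2) ≈ 5.12*1.622 ≈ 8.306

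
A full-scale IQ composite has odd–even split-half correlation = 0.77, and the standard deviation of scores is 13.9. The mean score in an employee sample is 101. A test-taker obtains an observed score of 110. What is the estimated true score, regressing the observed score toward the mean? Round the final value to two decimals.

Full-length reliability (Spearman-Brown) = 2(0.77)/(1+0.77) ≃ 0.8701
Estimated true score = 0.8701×110 + (1 − 0.8701)×101 ≃ 108.8305

108.83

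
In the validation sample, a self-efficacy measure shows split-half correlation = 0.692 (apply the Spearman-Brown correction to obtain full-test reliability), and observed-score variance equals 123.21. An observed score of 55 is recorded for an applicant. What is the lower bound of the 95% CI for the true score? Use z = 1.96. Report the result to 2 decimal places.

45.72

σ = 123.21^(1/2) = 11.100
r_full = 2·0.692 / (1 + 0.692) ≈ 0.818
The standard error of measurement is 11.100×√(1 − 0.818) ≈ 11.100×0.427 ≈ 4.736.
1.96 × SEM ≈ 9.282
Lower limit = 55 − 9.282 ≈ 45.718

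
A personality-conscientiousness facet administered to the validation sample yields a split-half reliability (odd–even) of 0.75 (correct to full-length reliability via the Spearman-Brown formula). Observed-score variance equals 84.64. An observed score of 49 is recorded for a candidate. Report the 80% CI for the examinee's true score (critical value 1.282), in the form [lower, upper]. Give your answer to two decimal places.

[44.54, 53.46]

SD = √84.64 ≈ 9.2000
Spearman-Brown: r = 2(0.75) / (1 + 0.75) = 1.5000 / 1.7500 ≈ 0.8571
SEM = 9.2000×√(1 − 0.8571) ≈ 3.4773
Margin = 1.282 × 3.4773 ≈ 4.4579
Interval: (44.5421, 53.4579)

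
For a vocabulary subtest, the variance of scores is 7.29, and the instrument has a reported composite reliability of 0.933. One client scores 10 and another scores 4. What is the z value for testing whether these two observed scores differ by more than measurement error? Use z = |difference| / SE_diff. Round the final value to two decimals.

6.07

SD = √7.29 = 2.700
SEM = 2.700 × √(1 − 0.933) = 2.700 × √0.067 ≈ 2.700 × 0.259 ≈ 0.699
Standard error of the difference = 0.699·√2 ≈ 0.988
z = |10 − 4| / 0.988 = 6 / 0.988 ≈ 6.071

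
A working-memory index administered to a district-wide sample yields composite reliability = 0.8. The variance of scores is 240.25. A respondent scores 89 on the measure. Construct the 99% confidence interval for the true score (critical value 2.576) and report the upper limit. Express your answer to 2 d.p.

106.86

σ = 240.25^(1/2) = 15.5000
SEM = 15.5000 * √(1 − 0.8000) = 15.5000 * √0.2000 ≈ 15.5000 * 0.4472 ≈ 6.9318
Margin = 2.576 * 6.9318 ≈ 17.8563
Upper bound: 89 + 17.8563 = 106.8563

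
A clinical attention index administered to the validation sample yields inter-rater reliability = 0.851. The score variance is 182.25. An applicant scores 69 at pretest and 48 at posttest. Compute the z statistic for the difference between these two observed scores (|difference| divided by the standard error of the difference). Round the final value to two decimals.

2.85

σ = 182.25^(1/2) = 13.500
SEM = 13.500 · √(1 − 0.851) = 13.500 · √0.149 ≈ 13.500 · 0.386 ≈ 5.211
SE_diff = SEM · √2 ≈ 5.211 · 1.414 ≈ 7.370
z = 21 / 7.370 ≈ 2.850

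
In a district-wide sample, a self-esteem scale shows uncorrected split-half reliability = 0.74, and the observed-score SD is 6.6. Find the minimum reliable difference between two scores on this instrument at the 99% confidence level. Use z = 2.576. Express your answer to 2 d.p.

9.29

Full-length reliability (Spearman-Brown) = 2(0.74)/(1+0.74) ≈ 0.851
The standard error of measurement is 6.600×√(1 − 0.851) ≈ 6.600×0.387 ≈ 2.551.
SE_diff = √2 × SEM ≈ 3.608
Smallest detectable difference = 2.576×3.608 ≈ 9.294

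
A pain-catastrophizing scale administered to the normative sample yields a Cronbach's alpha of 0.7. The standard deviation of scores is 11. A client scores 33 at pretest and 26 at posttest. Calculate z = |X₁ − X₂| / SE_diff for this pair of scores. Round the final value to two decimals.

The standard error of measurement is 11.000×√(1 − 0.700) ≈ 11.000×0.548 ≈ 6.025.
Standard error of the difference = 6.025·√2 ≈ 8.521
z = |33 − 26| / 8.521 = 7 / 8.521 ≈ 0.822

0.82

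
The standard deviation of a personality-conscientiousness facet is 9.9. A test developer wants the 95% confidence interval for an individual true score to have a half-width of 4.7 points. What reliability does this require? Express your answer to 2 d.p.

Required SEM = 4.7 / 1.96 ≈ 2.3980
Required reliability = 1 − (SEM/SD)² = 1 − 0.0587 ≈ 0.9413

0.94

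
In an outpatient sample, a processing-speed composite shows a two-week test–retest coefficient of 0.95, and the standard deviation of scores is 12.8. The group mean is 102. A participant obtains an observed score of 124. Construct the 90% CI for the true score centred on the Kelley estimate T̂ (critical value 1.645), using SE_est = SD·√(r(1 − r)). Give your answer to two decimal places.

T̂ = r·X + (1 − r)·M = 0.950×124 + 0.050×102 = 117.800 + 5.100 ≈ 122.900
SE_est = SD × √(r(1 − r)) = 12.800 × √0.048 ≈ 12.800 × 0.218 ≈ 2.790
CI = 122.900 ± 1.645 × 2.790 → [118.311, 127.489]

[118.31, 127.49]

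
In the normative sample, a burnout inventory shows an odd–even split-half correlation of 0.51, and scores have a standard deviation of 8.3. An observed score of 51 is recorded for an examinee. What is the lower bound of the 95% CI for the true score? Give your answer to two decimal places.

41.73

Full-length reliability (Spearman-Brown) = 2(0.51)/(1+0.51) ≈ 0.6755
SEM = 8.3000 · √(1 − 0.6755) = 8.3000 · √0.3245 ≈ 8.3000 · 0.5697 ≈ 4.7281
1.96 · SEM ≈ 9.2671
Lower limit = 51 − 9.2671 ≈ 41.7329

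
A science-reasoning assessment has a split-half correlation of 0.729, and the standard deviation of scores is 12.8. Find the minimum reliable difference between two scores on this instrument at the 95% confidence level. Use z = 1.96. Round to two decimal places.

14.05

Spearman-Brown: r = 2(0.729) / (1 + 0.729) = 1.4580 / 1.7290 ≃ 0.8433
SEM = 12.8000 × √(1 − 0.8433) = 12.8000 × √0.1567 ≃ 12.8000 × 0.3959 ≃ 5.0675
Standard error of the difference = 5.0675·√2 ≃ 7.1666
Minimum reliable difference = 1.96 × SE_diff ≃ 1.96 × 7.1666 ≃ 14.0465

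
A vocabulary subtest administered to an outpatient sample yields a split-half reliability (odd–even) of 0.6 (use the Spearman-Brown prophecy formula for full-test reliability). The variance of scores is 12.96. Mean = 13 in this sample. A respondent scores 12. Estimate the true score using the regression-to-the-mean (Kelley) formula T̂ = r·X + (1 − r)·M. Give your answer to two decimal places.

Full-length reliability (Spearman-Brown) = 2(0.6)/(1+0.6) ≈ 0.750
T̂ = 0.750(12) + 0.250(13) ≈ 12.250

12.25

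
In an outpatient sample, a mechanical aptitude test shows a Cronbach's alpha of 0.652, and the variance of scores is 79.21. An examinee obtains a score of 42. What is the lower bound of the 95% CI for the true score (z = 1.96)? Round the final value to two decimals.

31.71

σ = 79.21^(1/2) = 8.90000
SEM = 8.90000 × √(1 − 0.65200) = 8.90000 × √0.34800 ≈ 8.90000 × 0.58992 ≈ 5.25025
Margin = 1.96 × 5.25025 ≈ 10.29048
Lower bound: 42 − 10.29048 = 31.70952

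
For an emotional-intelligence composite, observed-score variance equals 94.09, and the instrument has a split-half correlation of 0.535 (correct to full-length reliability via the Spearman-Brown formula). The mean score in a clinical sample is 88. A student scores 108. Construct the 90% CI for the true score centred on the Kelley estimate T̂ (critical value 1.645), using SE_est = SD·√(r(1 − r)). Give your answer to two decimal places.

[94.61, 109.27]

SD = √94.09 = 9.70000
Full-length reliability (Spearman-Brown) = 2(0.535)/(1+0.535) ≈ 0.69707
Estimated true score = 0.69707×108 + (1 − 0.69707)×88 ≈ 101.94137
SE_est = 9.70000×√(0.69707×0.30293) ≈ 4.45740
CI = 101.94137 ± 1.645 × 4.45740 → [94.60894, 109.27379]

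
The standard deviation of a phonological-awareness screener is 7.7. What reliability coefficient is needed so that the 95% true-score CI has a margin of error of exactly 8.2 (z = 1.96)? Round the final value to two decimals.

Required SEM = 8.2 / 1.96 ≈ 4.18367
r = 1 − (4.18367/7.7)² ≈ 1 − 0.29521 ≈ 0.70479

0.70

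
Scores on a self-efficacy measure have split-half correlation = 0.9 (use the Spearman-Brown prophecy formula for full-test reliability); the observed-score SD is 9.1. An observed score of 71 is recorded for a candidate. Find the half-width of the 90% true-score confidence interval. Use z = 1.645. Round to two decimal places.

3.43

Full-length reliability (Spearman-Brown) = 2(0.9)/(1+0.9) ≈ 0.947
SEM = 9.100×√(1 − 0.947) ≈ 2.088
1.645 × SEM ≈ 3.434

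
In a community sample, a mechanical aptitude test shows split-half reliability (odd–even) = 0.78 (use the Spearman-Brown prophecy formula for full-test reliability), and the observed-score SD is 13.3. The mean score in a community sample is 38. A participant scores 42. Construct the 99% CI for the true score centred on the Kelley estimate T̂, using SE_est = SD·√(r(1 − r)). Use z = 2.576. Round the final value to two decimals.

[30.23, 52.78]

Spearman-Brown: r = 2(0.78) / (1 + 0.78) = 1.56000 / 1.78000 ≃ 0.87640
T̂ = r·X + (1 − r)·M = 0.87640·42 + 0.12360·38 ≃ 36.80899 + 4.69663 ≃ 41.50562
SE_est = SD · √(r(1 − r)) = 13.30000 · √0.10832 ≃ 13.30000 · 0.32912 ≃ 4.37729
99% CI: 41.50562 ± 11.27590 ≃ (30.22972, 52.78152)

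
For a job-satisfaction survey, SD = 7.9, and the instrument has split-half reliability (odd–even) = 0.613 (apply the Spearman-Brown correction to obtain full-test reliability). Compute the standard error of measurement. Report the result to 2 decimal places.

3.87

r_full = 2·0.613 / (1 + 0.613) ≃ 0.76007
SEM = 7.90000 × √(1 − 0.76007) = 7.90000 × √0.23993 ≃ 7.90000 × 0.48982 ≃ 3.86959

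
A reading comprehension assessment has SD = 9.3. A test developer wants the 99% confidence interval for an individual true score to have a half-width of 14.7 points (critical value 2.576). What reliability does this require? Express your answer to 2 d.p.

Required SEM = 14.7 / 2.576 ≈ 5.7065
Required reliability = 1 − (SEM/SD)² = 1 − 0.3765 ≈ 0.6235

0.62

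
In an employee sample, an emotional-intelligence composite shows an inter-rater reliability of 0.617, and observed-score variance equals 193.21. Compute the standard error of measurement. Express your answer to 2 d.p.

σ = 193.21^(1/2) = 13.900
SEM = 13.900 * √(1 − 0.617) = 13.900 * √0.383 ≃ 13.900 * 0.619 ≃ 8.602

8.60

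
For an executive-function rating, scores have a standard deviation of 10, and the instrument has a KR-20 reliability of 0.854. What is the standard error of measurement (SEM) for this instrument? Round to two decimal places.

SEM = 10.0000 × √(1 − 0.8540) = 10.0000 × √0.1460 ≈ 10.0000 × 0.3821 ≈ 3.8210

3.82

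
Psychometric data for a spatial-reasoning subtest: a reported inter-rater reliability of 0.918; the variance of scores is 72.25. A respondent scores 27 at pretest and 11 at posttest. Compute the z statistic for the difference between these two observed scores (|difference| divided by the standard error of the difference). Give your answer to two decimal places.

SD = √72.25 ≈ 8.5000
The standard error of measurement is 8.5000×√(1 − 0.9180) ≈ 8.5000×0.2864 ≈ 2.4340.
Standard error of the difference = 2.4340·√2 ≈ 3.4422
z = |27 − 11| / 3.4422 = 16 / 3.4422 ≈ 4.6481

4.65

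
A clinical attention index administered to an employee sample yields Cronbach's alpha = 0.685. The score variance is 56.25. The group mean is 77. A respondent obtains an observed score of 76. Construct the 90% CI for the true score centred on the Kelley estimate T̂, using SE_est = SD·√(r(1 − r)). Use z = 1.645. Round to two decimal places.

SD = √56.25 = 7.5000
T̂ = 0.6850(76) + 0.3150(77) ≈ 76.3150
SE_est = SD × √(r(1 − r)) = 7.5000 × √0.2158 ≈ 7.5000 × 0.4645 ≈ 3.4839
90% CI: 76.3150 ± 5.7310 ≈ (70.5840, 82.0460)

[70.58, 82.05]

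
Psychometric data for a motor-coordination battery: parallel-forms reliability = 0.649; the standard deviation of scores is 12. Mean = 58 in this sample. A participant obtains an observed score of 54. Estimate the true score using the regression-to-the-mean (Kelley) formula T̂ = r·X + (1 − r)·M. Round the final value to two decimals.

55.40

T̂ = 0.64900(54) + 0.35100(58) ≃ 55.40400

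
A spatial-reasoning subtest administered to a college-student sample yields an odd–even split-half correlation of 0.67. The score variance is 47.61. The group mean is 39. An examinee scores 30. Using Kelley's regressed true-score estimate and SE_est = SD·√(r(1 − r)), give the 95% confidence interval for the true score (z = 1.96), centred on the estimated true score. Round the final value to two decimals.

σ = 47.61^(1/2) = 6.90000
Full-length reliability (Spearman-Brown) = 2(0.67)/(1+0.67) ≃ 0.80240
T̂ = r·X + (1 − r)·M = 0.80240×30 + 0.19760×39 ≃ 24.07186 + 7.70659 ≃ 31.77844
SE_est = 6.90000×√(0.80240×0.19760) ≃ 2.74753
95% CI: 31.77844 ± 5.38515 ≃ (26.39329, 37.16360)

[26.39, 37.16]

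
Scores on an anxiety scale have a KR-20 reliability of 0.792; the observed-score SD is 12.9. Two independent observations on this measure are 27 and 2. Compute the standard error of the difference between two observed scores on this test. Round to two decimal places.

SEM = 12.9000 × √(1 − 0.7920) = 12.9000 × √0.2080 ≃ 12.9000 × 0.4561 ≃ 5.8833
Standard error of the difference = 5.8833·√2 ≃ 8.3202

8.32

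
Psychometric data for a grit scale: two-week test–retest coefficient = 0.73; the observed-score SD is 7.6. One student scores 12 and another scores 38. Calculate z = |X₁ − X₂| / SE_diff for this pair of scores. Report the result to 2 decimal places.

SEM = 7.600 × √(1 − 0.730) = 7.600 × √0.270 ≃ 7.600 × 0.520 ≃ 3.949
Standard error of the difference = 3.949·√2 ≃ 5.585
z = |12 − 38| / 5.585 = 26 / 5.585 ≃ 4.655

4.66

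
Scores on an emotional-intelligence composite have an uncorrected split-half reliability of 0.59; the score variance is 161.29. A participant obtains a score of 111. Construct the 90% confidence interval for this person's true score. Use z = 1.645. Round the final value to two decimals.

[100.39, 121.61]

SD = √161.29 = 12.7000
Full-length reliability (Spearman-Brown) = 2(0.59)/(1+0.59) ≈ 0.7421
SEM = 12.7000 * √(1 − 0.7421) = 12.7000 * √0.2579 ≈ 12.7000 * 0.5078 ≈ 6.4491
Margin = 1.645 * 6.4491 ≈ 10.6087
CI = 111 ± 10.6087 → [100.3913, 121.6087]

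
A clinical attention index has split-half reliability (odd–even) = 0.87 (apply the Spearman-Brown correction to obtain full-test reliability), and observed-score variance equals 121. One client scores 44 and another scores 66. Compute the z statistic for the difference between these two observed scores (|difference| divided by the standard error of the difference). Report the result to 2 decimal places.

SD = √121 ≈ 11.00000
r_full = 2·0.87 / (1 + 0.87) ≈ 0.93048
The standard error of measurement is 11.00000*√(1 − 0.93048) ≈ 11.00000*0.26366 ≈ 2.90030.
SE_diff = SEM * √2 ≈ 2.90030 * 1.41421 ≈ 4.10165
z = |44 − 66| / 4.10165 = 22 / 4.10165 ≈ 5.36370

5.36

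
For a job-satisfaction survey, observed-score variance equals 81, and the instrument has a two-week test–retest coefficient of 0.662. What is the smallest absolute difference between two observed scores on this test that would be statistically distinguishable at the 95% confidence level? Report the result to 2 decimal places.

σ = 81^(1/2) = 9.0000
SEM = 9.0000 · √(1 − 0.6620) = 9.0000 · √0.3380 ≈ 9.0000 · 0.5814 ≈ 5.2324
SE_diff = √2 · SEM ≈ 7.3997
Minimum reliable difference = 1.96 · SE_diff ≈ 1.96 · 7.3997 ≈ 14.5035

14.50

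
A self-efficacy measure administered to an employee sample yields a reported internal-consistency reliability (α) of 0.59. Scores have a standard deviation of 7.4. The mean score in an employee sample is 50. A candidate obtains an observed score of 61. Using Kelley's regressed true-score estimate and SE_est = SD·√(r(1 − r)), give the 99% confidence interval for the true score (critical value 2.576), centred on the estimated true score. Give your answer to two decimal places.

Estimated true score = 0.59000×61 + (1 − 0.59000)×50 ≃ 56.49000
SE_est = 7.40000×√(0.59000×0.41000) ≃ 3.63957
CI = 56.49000 ± 2.576 × 3.63957 → [47.11448, 65.86552]

[47.11, 65.87]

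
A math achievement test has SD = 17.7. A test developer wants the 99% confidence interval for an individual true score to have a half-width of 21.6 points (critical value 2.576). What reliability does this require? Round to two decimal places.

0.78

Required SEM = 21.6 / 2.576 ≃ 8.38509
r = 1 − (8.38509/17.7)² ≃ 1 − 0.22442 ≃ 0.77558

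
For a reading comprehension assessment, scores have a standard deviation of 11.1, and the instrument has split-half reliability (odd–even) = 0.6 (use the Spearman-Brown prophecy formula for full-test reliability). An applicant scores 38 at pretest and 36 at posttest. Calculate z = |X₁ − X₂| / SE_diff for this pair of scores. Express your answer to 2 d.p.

0.25

Full-length reliability (Spearman-Brown) = 2(0.6)/(1+0.6) ≈ 0.7500
The standard error of measurement is 11.1000×√(1 − 0.7500) ≈ 11.1000×0.5000 ≈ 5.5500.
SE_diff = SEM × √2 ≈ 5.5500 × 1.4142 ≈ 7.8489
z = |38 − 36| / 7.8489 = 2 / 7.8489 ≈ 0.2548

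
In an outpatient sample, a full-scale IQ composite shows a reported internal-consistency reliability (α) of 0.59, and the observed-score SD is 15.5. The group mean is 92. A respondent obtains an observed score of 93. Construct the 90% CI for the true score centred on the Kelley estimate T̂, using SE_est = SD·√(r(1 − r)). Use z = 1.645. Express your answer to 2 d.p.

[80.05, 105.13]

T̂ = r·X + (1 − r)·M = 0.590·93 + 0.410·92 = 54.870 + 37.720 ≈ 92.590
SE_est = SD · √(r(1 − r)) = 15.500 · √0.242 ≈ 15.500 · 0.492 ≈ 7.623
90% CI: 92.590 ± 12.541 ≈ (80.049, 105.131)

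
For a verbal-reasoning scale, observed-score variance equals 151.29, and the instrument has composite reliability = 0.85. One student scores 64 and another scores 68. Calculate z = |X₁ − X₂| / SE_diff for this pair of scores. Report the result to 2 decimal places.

SD = √151.29 ≈ 12.3000
The standard error of measurement is 12.3000·√(1 − 0.8500) ≈ 12.3000·0.3873 ≈ 4.7638.
SE_diff = SEM · √2 ≈ 4.7638 · 1.4142 ≈ 6.7370
z = 4 / 6.7370 ≈ 0.5937

0.59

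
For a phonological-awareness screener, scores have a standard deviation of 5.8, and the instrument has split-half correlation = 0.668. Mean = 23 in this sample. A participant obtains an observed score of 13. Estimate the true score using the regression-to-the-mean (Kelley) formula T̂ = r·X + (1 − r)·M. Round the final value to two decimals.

14.99

Full-length reliability (Spearman-Brown) = 2(0.668)/(1+0.668) ≈ 0.8010
T̂ = r·X + (1 − r)·M = 0.8010*13 + 0.1990*23 ≈ 10.4125 + 4.5779 ≈ 14.9904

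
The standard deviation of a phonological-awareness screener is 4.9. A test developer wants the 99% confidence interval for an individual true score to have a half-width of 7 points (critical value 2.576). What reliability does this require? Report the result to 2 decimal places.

Required SEM = 7 / 2.576 ≈ 2.717
r = 1 − (2.717/4.9)² ≈ 1 − 0.308 ≈ 0.692

0.69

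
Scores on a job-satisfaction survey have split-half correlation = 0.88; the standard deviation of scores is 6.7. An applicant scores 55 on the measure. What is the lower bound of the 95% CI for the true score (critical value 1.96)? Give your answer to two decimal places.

Spearman-Brown: r = 2(0.88) / (1 + 0.88) = 1.76000 / 1.88000 ≃ 0.93617
The standard error of measurement is 6.70000×√(1 − 0.93617) ≃ 6.70000×0.25265 ≃ 1.69273.
1.96 × SEM ≃ 3.31774
Lower limit = 55 − 3.31774 ≃ 51.68226

51.68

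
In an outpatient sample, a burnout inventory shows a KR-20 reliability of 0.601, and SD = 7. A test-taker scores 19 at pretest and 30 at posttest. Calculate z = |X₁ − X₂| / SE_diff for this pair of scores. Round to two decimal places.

1.76

SEM = 7.0000 · √(1 − 0.6010) = 7.0000 · √0.3990 ≈ 7.0000 · 0.6317 ≈ 4.4217
SE_diff = √2 · SEM ≈ 6.2532
z = |19 − 30| / 6.2532 = 11 / 6.2532 ≈ 1.7591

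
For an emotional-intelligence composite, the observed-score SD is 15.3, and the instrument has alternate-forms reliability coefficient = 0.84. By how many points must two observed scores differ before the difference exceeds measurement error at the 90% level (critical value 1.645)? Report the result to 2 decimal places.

SEM = 15.30000 · √(1 − 0.84000) = 15.30000 · √0.16000 ≈ 15.30000 · 0.40000 ≈ 6.12000
SE_diff = SEM · √2 ≈ 6.12000 · 1.41421 ≈ 8.65499
Smallest detectable difference = 1.645·8.65499 ≈ 14.23745

14.24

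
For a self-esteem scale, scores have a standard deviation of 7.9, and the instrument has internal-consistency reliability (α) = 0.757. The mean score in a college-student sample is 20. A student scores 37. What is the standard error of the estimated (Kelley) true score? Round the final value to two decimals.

3.39

SE_est = SD * √(r(1 − r)) = 7.900 * √0.184 ≃ 7.900 * 0.429 ≃ 3.388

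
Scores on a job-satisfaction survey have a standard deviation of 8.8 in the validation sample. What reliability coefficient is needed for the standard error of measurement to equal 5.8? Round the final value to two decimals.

0.57

Required reliability = 1 − (SEM/SD)² = 1 − 0.43440 ≃ 0.56560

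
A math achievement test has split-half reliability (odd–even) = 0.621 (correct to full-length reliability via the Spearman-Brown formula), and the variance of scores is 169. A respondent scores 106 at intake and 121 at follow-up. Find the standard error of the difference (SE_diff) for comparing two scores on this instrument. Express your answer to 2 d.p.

8.89

SD = √169 ≈ 13.000
Spearman-Brown: r = 2(0.621) / (1 + 0.621) = 1.242 / 1.621 ≈ 0.766
SEM = 13.000 · √(1 − 0.766) = 13.000 · √0.234 ≈ 13.000 · 0.484 ≈ 6.286
SE_diff = SEM · √2 ≈ 6.286 · 1.414 ≈ 8.890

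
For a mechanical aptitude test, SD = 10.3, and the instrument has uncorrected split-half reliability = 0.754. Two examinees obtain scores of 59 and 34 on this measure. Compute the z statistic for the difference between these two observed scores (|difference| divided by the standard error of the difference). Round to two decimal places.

Full-length reliability (Spearman-Brown) = 2(0.754)/(1+0.754) ≃ 0.860
The standard error of measurement is 10.300*√(1 − 0.860) ≃ 10.300*0.375 ≃ 3.857.
SE_diff = √2 * SEM ≃ 5.455
z = |59 − 34| / 5.455 = 25 / 5.455 ≃ 4.583

4.58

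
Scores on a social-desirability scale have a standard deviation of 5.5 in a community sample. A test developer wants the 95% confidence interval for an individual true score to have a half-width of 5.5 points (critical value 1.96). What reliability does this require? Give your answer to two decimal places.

0.74

Required SEM = 5.5 / 1.96 ≈ 2.806
Required reliability = 1 − (SEM/SD)² = 1 − 0.260 ≈ 0.740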